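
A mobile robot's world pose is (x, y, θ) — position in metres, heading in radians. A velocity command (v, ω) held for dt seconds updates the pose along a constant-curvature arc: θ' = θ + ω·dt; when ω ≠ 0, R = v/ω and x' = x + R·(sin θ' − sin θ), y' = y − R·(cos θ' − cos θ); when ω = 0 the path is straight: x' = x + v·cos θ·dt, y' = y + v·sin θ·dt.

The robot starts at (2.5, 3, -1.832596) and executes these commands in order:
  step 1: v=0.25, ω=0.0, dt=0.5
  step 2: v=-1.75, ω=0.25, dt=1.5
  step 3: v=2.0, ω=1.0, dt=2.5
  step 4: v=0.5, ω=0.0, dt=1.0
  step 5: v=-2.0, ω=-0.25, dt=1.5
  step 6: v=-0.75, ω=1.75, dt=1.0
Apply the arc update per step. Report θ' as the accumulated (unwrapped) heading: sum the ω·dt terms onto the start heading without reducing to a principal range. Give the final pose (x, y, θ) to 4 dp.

step 1: θ'=-1.8326 (straight) → pose (2.4676, 2.8793, -1.8326)
step 2: θ'=-1.4576 (R=-7.0000) → pose (2.6614, 5.4817, -1.4576)
step 3: θ'=1.0424 (R=2.0000) → pose (6.3758, 4.6993, 1.0424)
step 4: θ'=1.0424 (straight) → pose (6.6279, 5.1311, 1.0424)
step 5: θ'=0.6674 (R=8.0000) → pose (4.6705, 2.8809, 0.6674)
step 6: θ'=2.4174 (R=-0.4286) → pose (4.6518, 2.2232, 2.4174)

(4.6518, 2.2232, 2.4174)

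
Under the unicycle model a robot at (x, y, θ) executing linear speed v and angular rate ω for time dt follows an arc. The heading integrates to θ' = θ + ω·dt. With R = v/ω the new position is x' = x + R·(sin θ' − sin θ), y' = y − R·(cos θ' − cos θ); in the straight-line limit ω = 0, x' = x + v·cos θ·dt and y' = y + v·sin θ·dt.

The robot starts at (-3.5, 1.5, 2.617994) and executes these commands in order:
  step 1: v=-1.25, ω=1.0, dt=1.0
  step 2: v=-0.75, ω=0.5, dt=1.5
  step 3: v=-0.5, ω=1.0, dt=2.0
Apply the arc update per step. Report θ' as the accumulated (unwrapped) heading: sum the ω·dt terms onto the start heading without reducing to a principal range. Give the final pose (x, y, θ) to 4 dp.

(-2.0907, 2.9653, 6.3680)

step 1: θ'=3.6180 (R=-1.2500) → pose (-2.3018, 1.4717, 3.6180)
step 2: θ'=4.3680 (R=-1.5000) → pose (-1.5777, 2.2983, 4.3680)
step 3: θ'=6.3680 (R=-0.5000) → pose (-2.0907, 2.9653, 6.3680)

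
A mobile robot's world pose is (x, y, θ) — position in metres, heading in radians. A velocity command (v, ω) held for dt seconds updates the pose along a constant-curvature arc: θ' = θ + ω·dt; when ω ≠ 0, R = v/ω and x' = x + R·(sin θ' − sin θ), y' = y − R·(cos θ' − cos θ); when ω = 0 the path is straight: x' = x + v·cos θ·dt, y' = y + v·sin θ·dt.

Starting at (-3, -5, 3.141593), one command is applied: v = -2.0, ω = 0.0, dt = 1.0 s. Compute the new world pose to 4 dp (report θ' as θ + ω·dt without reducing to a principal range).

θ' = 3.1416 + 0.0·1.0 = 3.1416
ω = 0 → straight: x' = -3 + -2.0·cos(3.1416)·1.0 = -1.0000
y' = -5 + -2.0·sin(3.1416)·1.0 = -5.0000

(-1.0000, -5.0000, 3.1416)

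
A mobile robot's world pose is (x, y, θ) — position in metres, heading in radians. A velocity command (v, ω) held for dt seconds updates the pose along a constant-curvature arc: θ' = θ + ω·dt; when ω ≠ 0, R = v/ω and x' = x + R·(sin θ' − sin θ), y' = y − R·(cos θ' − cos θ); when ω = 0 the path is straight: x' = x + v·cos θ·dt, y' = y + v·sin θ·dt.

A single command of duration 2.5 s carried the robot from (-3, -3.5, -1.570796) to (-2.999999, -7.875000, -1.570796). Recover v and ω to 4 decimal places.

v = 1.7500, ω = 0.0000

Δθ = -1.570796 − -1.570796 = 0.000000
ω = Δθ/dt = 0.000000/2.5 = 0.0000
ω = 0 → v = (Δx·cos θ + Δy·sin θ)/dt = 1.7500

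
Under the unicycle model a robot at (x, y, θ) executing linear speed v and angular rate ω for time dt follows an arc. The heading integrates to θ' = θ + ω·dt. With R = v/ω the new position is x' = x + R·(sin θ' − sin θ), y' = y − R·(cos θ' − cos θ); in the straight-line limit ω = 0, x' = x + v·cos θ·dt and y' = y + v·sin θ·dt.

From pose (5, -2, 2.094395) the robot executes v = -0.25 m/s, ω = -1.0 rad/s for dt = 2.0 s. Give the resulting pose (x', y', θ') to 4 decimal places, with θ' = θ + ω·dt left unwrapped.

θ' = 2.0944 + -1.0·2.0 = 0.0944
R = v/ω = -0.25/-1.0 = 0.2500
x' = 5 + 0.2500·(sin 0.0944 − sin 2.0944) = 4.8071
y' = -2 − 0.2500·(cos 0.0944 − cos 2.0944) = -2.3739

(4.8071, -2.3739, 0.0944)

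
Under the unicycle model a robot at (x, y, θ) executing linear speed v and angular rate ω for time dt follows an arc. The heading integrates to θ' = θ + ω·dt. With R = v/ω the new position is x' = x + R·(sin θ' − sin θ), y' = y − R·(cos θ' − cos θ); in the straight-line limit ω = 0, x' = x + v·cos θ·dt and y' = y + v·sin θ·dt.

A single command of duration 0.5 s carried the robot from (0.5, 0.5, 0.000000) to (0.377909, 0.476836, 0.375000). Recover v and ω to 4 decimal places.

Δθ = 0.375000 − 0.000000 = 0.375000
ω = Δθ/dt = 0.375000/0.5 = 0.7500
R = Δx/(sin θ' − sin θ) = -0.3333
v = R·ω = -0.3333·0.7500 = -0.2500

v = -0.2500, ω = 0.7500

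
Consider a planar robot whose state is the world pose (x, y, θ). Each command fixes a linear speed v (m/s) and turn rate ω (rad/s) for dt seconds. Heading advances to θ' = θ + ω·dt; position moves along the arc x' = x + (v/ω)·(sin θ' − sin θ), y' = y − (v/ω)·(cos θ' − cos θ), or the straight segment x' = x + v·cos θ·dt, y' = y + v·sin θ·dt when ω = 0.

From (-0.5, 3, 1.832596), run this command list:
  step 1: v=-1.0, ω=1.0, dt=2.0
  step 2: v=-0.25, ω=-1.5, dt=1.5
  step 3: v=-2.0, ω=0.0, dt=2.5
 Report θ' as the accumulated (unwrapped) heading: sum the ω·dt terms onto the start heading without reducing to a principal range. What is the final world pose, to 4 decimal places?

step 1: θ'=3.8326 (R=-1.0000) → pose (1.1032, 2.4882, 3.8326)
step 2: θ'=1.5826 (R=0.1667) → pose (1.3761, 2.3617, 1.5826)
step 3: θ'=1.5826 (straight) → pose (1.4351, -2.6379, 1.5826)

(1.4351, -2.6379, 1.5826)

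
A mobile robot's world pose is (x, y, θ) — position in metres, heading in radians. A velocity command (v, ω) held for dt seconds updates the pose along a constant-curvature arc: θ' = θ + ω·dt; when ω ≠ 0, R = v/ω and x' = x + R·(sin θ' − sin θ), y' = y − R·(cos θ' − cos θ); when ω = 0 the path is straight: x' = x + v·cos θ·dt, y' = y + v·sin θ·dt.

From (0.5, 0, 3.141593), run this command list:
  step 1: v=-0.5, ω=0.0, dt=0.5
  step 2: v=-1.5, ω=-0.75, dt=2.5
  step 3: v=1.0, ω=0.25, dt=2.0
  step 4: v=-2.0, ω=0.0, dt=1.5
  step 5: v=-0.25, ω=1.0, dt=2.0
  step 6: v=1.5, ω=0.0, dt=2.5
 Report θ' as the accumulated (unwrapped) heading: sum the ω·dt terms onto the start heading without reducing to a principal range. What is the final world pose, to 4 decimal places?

step 1: θ'=3.1416 (straight) → pose (0.7500, 0.0000, 3.1416)
step 2: θ'=1.2666 (R=2.0000) → pose (2.6582, -2.5991, 1.2666)
step 3: θ'=1.7666 (R=4.0000) → pose (2.7654, -0.6227, 1.7666)
step 4: θ'=1.7666 (straight) → pose (3.3490, -3.5654, 1.7666)
step 5: θ'=3.7666 (R=-0.2500) → pose (3.7405, -3.7195, 3.7666)
step 6: θ'=3.7666 (straight) → pose (0.6994, -5.9136, 3.7666)

(0.6994, -5.9136, 3.7666)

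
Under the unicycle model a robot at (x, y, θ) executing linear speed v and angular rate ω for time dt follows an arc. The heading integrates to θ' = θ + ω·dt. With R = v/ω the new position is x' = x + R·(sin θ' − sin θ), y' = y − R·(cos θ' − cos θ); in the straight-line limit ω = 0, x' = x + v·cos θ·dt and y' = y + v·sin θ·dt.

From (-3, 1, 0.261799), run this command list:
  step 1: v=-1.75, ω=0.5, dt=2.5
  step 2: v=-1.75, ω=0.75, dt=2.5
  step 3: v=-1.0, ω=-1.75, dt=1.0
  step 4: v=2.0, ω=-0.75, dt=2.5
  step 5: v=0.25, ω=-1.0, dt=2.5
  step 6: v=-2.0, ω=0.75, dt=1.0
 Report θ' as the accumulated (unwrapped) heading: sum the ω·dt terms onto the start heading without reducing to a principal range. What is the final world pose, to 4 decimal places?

step 1: θ'=1.5118 (R=-3.5000) → pose (-5.5880, -2.1744, 1.5118)
step 2: θ'=3.3868 (R=-2.3333) → pose (-2.6923, -4.5755, 3.3868)
step 3: θ'=1.6368 (R=0.5714) → pose (-1.9834, -5.0921, 1.6368)
step 4: θ'=-0.2382 (R=-2.6667) → pose (1.3066, -2.3249, -0.2382)
step 5: θ'=-2.7382 (R=-0.2500) → pose (1.3458, -2.7978, -2.7382)
step 6: θ'=-1.9882 (R=-2.6667) → pose (2.7367, -1.4262, -1.9882)

(2.7367, -1.4262, -1.9882)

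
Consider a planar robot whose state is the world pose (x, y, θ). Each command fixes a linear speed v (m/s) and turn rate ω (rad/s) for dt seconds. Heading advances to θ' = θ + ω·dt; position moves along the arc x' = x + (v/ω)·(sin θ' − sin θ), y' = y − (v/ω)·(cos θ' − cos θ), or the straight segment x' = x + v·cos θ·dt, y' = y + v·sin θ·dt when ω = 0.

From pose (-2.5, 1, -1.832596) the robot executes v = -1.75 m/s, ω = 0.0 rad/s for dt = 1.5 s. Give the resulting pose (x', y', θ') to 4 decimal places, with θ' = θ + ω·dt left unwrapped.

θ' = -1.8326 + 0.0·1.5 = -1.8326
ω = 0 → straight: x' = -2.5 + -1.75·cos(-1.8326)·1.5 = -1.8206
y' = 1 + -1.75·sin(-1.8326)·1.5 = 3.5356

(-1.8206, 3.5356, -1.8326)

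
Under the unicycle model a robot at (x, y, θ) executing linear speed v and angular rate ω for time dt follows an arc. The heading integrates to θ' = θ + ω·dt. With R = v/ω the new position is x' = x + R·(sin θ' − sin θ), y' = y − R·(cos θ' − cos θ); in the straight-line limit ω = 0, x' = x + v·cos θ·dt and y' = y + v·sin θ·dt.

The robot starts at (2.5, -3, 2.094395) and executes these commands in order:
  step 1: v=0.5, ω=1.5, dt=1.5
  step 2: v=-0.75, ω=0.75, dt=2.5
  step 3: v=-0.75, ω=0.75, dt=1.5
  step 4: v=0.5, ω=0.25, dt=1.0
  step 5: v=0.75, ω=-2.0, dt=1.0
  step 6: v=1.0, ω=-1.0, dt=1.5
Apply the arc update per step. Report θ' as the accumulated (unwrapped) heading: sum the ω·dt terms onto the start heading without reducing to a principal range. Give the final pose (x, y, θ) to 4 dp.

(1.0616, -2.8951, 4.0944)

step 1: θ'=4.3444 (R=0.3333) → pose (1.9003, -3.0468, 4.3444)
step 2: θ'=6.2194 (R=-1.0000) → pose (1.0310, -1.6890, 6.2194)
step 3: θ'=7.3444 (R=-1.0000) → pose (0.0943, -2.1992, 7.3444)
step 4: θ'=7.5944 (R=2.0000) → pose (0.2814, -1.7369, 7.5944)
step 5: θ'=5.5944 (R=-0.3750) → pose (0.8822, -1.5437, 5.5944)
step 6: θ'=4.0944 (R=-1.0000) → pose (1.0616, -2.8951, 4.0944)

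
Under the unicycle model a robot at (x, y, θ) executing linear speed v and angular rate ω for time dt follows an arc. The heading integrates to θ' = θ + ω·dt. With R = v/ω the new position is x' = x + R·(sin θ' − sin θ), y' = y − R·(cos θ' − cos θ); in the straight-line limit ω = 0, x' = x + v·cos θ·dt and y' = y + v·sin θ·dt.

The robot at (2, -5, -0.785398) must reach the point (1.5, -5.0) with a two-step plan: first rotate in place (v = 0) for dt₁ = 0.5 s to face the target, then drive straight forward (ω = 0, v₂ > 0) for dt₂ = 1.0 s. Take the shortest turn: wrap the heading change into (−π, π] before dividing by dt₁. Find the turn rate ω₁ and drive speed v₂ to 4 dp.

heading to target = atan2(-5−-5, 1.5−2) = 3.1416
Δθ = wrap(3.1416 − -0.7854) = -2.3562; ω₁ = Δθ/dt₁ = -4.7124
distance = √((1.5−2)² + (-5−-5)²) = 0.5000; v₂ = distance/dt₂ = 0.5000

ω₁ = -4.7124, v₂ = 0.5000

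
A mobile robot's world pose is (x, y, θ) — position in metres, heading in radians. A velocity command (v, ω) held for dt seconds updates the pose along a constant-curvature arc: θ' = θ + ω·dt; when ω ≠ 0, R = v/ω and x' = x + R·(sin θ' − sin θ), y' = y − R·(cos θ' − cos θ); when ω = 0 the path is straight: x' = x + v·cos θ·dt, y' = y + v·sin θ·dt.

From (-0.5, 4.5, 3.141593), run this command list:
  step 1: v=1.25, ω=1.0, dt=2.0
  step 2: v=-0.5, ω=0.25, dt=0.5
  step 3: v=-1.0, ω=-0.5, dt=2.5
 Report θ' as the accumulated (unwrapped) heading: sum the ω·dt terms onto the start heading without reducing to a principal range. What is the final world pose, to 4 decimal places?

(-1.5890, 5.2846, 4.0166)

step 1: θ'=5.1416 (R=1.2500) → pose (-1.6366, 2.7298, 5.1416)
step 2: θ'=5.2666 (R=-2.0000) → pose (-1.7546, 2.9501, 5.2666)
step 3: θ'=4.0166 (R=2.0000) → pose (-1.5890, 5.2846, 4.0166)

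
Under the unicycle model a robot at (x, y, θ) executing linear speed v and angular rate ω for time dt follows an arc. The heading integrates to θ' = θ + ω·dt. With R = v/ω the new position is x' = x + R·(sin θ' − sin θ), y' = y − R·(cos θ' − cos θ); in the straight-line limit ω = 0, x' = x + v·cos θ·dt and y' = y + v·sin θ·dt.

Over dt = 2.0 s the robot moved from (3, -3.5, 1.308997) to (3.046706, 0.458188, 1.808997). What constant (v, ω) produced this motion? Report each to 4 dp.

Δθ = 1.808997 − 1.308997 = 0.500000
ω = Δθ/dt = 0.500000/2.0 = 0.2500
R = −Δy/(cos θ' − cos θ) = 8.0000
v = R·ω = 8.0000·0.2500 = 2.0000

v = 2.0000, ω = 0.2500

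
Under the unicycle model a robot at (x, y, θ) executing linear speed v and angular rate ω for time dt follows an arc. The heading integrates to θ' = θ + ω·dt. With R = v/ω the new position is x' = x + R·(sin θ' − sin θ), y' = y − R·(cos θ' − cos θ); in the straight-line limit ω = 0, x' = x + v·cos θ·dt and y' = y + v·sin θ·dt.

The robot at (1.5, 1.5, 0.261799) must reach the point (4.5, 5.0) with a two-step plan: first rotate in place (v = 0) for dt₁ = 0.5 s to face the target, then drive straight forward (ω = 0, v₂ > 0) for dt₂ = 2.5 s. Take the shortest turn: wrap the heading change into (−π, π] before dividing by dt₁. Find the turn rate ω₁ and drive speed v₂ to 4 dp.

heading to target = atan2(5−1.5, 4.5−1.5) = 0.8622
Δθ = wrap(0.8622 − 0.2618) = 0.6004; ω₁ = Δθ/dt₁ = 1.2007
distance = √((4.5−1.5)² + (5−1.5)²) = 4.6098; v₂ = distance/dt₂ = 1.8439

ω₁ = 1.2007, v₂ = 1.8439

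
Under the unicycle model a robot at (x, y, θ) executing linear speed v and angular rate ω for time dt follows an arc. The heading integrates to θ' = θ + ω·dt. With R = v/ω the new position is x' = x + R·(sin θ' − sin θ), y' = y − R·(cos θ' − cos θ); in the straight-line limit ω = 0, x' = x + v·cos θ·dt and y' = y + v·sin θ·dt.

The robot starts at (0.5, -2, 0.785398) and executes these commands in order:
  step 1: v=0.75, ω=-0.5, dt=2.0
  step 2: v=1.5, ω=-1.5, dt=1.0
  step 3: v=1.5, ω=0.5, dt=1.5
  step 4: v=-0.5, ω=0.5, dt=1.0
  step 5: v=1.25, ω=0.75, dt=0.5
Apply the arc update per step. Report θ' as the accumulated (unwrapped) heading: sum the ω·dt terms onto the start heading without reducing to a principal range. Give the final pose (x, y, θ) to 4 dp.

step 1: θ'=-0.2146 (R=-1.5000) → pose (1.8801, -1.5951, -0.2146)
step 2: θ'=-1.7146 (R=-1.0000) → pose (2.6568, -2.7154, -1.7146)
step 3: θ'=-0.9646 (R=3.0000) → pose (3.1604, -4.8546, -0.9646)
step 4: θ'=-0.4646 (R=-1.0000) → pose (2.7866, -4.5303, -0.4646)
step 5: θ'=-0.0896 (R=1.6667) → pose (3.3843, -4.7003, -0.0896)

(3.3843, -4.7003, -0.0896)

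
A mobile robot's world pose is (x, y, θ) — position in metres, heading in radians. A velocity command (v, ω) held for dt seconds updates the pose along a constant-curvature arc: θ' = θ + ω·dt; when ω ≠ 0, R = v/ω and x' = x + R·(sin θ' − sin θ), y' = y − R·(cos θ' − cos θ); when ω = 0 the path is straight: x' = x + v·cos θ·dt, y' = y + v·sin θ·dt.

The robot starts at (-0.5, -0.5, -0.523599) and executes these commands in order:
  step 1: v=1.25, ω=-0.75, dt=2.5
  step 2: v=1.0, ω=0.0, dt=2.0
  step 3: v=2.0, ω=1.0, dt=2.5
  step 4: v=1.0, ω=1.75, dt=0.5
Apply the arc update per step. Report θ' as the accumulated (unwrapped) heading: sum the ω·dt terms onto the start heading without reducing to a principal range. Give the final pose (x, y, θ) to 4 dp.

step 1: θ'=-2.3986 (R=-1.6667) → pose (-0.2058, -3.1708, -2.3986)
step 2: θ'=-2.3986 (straight) → pose (-1.6787, -4.5238, -2.3986)
step 3: θ'=0.1014 (R=2.0000) → pose (-0.1233, -7.9864, 0.1014)
step 4: θ'=0.9764 (R=0.5714) → pose (0.2923, -7.7379, 0.9764)

(0.2923, -7.7379, 0.9764)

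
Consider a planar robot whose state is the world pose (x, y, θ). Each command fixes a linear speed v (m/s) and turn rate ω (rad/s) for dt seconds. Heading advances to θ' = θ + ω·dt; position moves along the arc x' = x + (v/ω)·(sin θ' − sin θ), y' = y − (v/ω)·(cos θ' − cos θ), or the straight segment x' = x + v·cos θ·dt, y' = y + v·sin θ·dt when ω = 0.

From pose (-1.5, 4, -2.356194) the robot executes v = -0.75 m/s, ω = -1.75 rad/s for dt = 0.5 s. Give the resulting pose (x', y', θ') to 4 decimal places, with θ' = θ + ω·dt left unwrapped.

(-1.1586, 4.1238, -3.2312)

θ' = -2.3562 + -1.75·0.5 = -3.2312
R = v/ω = -0.75/-1.75 = 0.4286
x' = -1.5 + 0.4286·(sin -3.2312 − sin -2.3562) = -1.1586
y' = 4 − 0.4286·(cos -3.2312 − cos -2.3562) = 4.1238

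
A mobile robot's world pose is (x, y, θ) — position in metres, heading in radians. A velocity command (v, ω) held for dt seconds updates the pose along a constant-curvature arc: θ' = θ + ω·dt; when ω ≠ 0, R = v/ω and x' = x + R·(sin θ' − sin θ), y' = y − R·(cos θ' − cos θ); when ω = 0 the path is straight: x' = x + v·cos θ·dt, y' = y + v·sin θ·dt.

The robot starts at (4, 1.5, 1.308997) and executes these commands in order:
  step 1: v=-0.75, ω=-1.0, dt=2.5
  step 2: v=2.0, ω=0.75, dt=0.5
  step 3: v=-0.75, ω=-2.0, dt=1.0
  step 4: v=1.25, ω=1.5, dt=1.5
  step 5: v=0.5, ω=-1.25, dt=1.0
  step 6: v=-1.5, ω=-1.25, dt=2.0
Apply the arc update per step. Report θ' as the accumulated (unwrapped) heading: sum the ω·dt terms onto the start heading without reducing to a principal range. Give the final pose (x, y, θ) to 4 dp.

step 1: θ'=-1.1910 (R=0.7500) → pose (2.5790, 1.4161, -1.1910)
step 2: θ'=-0.8160 (R=2.6667) → pose (3.1132, 0.5776, -0.8160)
step 3: θ'=-2.8160 (R=0.3750) → pose (3.2664, 1.1899, -2.8160)
step 4: θ'=-0.5660 (R=0.8333) → pose (3.0861, -0.3031, -0.5660)
step 5: θ'=-1.8160 (R=-0.4000) → pose (3.2596, -0.7378, -1.8160)
step 6: θ'=-4.3160 (R=1.2000) → pose (5.5307, -0.5658, -4.3160)

(5.5307, -0.5658, -4.3160)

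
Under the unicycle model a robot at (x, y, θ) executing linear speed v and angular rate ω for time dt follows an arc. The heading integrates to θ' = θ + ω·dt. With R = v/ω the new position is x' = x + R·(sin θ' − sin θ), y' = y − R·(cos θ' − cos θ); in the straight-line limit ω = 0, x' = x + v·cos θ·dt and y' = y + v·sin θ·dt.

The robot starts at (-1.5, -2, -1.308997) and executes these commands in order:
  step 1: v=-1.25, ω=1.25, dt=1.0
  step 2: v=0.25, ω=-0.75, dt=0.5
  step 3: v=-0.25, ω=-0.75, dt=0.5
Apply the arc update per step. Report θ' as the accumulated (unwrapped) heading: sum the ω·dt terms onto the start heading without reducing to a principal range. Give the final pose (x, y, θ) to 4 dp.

step 1: θ'=-0.0590 (R=-1.0000) → pose (-2.4070, -1.2606, -0.0590)
step 2: θ'=-0.4340 (R=-0.3333) → pose (-2.2865, -1.2909, -0.4340)
step 3: θ'=-0.8090 (R=0.3333) → pose (-2.3875, -1.2185, -0.8090)

(-2.3875, -1.2185, -0.8090)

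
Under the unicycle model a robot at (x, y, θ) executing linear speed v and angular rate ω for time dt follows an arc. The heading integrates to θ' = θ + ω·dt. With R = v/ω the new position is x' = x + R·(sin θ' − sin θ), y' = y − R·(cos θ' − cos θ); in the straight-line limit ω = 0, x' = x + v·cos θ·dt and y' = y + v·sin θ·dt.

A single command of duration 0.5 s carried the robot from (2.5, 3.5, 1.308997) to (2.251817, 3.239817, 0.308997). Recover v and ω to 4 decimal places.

Δθ = 0.308997 − 1.308997 = -1.000000
ω = Δθ/dt = -1.000000/0.5 = -2.0000
R = −Δy/(cos θ' − cos θ) = 0.3750
v = R·ω = 0.3750·-2.0000 = -0.7500

v = -0.7500, ω = -2.0000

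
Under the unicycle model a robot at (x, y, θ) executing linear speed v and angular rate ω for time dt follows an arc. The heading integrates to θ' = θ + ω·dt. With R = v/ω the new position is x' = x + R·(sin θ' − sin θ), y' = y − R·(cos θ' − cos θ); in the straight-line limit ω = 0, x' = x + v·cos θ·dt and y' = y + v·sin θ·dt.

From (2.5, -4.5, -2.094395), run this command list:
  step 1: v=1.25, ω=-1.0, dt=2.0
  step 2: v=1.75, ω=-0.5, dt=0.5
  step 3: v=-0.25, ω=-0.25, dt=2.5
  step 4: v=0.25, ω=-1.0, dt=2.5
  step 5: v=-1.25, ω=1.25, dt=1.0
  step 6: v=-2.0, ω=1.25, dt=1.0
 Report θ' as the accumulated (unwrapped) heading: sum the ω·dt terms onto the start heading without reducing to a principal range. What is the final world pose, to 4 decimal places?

(-1.9429, -4.9814, -4.9694)

step 1: θ'=-4.0944 (R=-1.2500) → pose (0.3987, -4.5993, -4.0944)
step 2: θ'=-4.3444 (R=-3.5000) → pose (-0.0144, -3.8305, -4.3444)
step 3: θ'=-4.9694 (R=1.0000) → pose (0.0197, -4.4444, -4.9694)
step 4: θ'=-7.4694 (R=-0.2500) → pose (0.4933, -4.4141, -7.4694)
step 5: θ'=-6.2194 (R=-1.0000) → pose (-0.4974, -3.7913, -6.2194)
step 6: θ'=-4.9694 (R=-1.6000) → pose (-1.9429, -4.9814, -4.9694)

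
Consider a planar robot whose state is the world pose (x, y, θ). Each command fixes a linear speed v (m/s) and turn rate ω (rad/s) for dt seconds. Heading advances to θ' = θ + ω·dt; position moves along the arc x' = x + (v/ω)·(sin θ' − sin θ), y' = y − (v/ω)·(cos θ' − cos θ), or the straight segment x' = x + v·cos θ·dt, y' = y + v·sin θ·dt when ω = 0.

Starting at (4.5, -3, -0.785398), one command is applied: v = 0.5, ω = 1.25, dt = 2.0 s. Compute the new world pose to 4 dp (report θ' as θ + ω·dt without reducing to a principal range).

θ' = -0.7854 + 1.25·2.0 = 1.7146
R = v/ω = 0.5/1.25 = 0.4000
x' = 4.5 + 0.4000·(sin 1.7146 − sin -0.7854) = 5.1787
y' = -3 − 0.4000·(cos 1.7146 − cos -0.7854) = -2.6598

(5.1787, -2.6598, 1.7146)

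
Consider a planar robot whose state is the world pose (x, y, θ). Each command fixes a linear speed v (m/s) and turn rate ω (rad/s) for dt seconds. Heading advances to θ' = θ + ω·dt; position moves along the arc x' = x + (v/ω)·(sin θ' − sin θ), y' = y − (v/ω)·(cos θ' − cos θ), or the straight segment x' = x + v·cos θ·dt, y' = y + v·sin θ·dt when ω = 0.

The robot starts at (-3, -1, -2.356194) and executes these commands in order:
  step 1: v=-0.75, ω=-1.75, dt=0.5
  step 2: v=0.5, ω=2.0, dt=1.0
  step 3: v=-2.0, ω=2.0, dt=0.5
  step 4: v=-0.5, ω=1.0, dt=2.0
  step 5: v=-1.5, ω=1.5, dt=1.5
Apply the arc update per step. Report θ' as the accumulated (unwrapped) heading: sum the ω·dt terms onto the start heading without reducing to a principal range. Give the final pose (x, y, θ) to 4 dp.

(-2.4858, -1.5958, 4.0188)

step 1: θ'=-3.2312 (R=0.4286) → pose (-2.6586, -0.8762, -3.2312)
step 2: θ'=-1.2312 (R=0.2500) → pose (-2.9167, -1.2085, -1.2312)
step 3: θ'=-0.2312 (R=-1.0000) → pose (-3.6304, -0.5682, -0.2312)
step 4: θ'=1.7688 (R=-0.5000) → pose (-4.2352, -1.1532, 1.7688)
step 5: θ'=4.0188 (R=-1.0000) → pose (-2.4858, -1.5958, 4.0188)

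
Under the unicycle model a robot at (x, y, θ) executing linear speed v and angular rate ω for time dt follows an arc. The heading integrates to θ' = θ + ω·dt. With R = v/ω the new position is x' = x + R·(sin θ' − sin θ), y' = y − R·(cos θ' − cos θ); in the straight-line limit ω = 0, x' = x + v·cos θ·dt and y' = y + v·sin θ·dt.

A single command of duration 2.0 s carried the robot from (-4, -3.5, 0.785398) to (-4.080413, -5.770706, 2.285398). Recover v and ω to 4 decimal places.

Δθ = 2.285398 − 0.785398 = 1.500000
ω = Δθ/dt = 1.500000/2.0 = 0.7500
R = −Δy/(cos θ' − cos θ) = -1.6667
v = R·ω = -1.6667·0.7500 = -1.2500

v = -1.2500, ω = 0.7500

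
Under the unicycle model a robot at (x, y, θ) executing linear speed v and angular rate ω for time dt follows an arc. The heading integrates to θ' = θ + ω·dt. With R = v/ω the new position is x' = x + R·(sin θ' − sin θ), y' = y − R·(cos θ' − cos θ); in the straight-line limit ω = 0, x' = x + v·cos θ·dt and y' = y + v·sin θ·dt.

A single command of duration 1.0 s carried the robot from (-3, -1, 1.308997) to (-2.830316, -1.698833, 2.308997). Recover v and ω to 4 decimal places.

v = -0.7500, ω = 1.0000

Δθ = 2.308997 − 1.308997 = 1.000000
ω = Δθ/dt = 1.000000/1.0 = 1.0000
R = −Δy/(cos θ' − cos θ) = -0.7500
v = R·ω = -0.7500·1.0000 = -0.7500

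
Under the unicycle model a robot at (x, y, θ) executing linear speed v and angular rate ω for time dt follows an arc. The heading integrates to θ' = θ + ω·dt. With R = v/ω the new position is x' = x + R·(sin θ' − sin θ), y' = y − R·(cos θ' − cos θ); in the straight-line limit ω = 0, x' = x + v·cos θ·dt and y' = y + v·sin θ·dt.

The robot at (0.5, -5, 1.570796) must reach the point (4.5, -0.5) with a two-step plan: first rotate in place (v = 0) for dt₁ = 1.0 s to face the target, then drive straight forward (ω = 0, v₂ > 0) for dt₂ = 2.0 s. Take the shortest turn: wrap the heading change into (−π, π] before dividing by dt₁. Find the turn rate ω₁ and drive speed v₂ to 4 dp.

ω₁ = -0.7266, v₂ = 3.0104

heading to target = atan2(-0.5−-5, 4.5−0.5) = 0.8442
Δθ = wrap(0.8442 − 1.5708) = -0.7266; ω₁ = Δθ/dt₁ = -0.7266
distance = √((4.5−0.5)² + (-0.5−-5)²) = 6.0208; v₂ = distance/dt₂ = 3.0104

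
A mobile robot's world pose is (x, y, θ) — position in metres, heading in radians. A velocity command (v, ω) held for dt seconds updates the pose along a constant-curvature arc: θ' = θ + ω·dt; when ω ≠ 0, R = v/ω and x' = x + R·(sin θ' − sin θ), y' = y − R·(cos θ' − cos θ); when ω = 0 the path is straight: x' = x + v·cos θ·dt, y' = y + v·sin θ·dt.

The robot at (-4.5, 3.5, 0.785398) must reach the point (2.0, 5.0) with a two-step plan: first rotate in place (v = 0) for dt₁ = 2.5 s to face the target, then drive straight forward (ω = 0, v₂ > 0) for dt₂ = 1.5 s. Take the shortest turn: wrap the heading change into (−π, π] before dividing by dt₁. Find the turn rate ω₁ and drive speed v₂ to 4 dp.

ω₁ = -0.2234, v₂ = 4.4472

heading to target = atan2(5−3.5, 2−-4.5) = 0.2268
Δθ = wrap(0.2268 − 0.7854) = -0.5586; ω₁ = Δθ/dt₁ = -0.2234
distance = √((2−-4.5)² + (5−3.5)²) = 6.6708; v₂ = distance/dt₂ = 4.4472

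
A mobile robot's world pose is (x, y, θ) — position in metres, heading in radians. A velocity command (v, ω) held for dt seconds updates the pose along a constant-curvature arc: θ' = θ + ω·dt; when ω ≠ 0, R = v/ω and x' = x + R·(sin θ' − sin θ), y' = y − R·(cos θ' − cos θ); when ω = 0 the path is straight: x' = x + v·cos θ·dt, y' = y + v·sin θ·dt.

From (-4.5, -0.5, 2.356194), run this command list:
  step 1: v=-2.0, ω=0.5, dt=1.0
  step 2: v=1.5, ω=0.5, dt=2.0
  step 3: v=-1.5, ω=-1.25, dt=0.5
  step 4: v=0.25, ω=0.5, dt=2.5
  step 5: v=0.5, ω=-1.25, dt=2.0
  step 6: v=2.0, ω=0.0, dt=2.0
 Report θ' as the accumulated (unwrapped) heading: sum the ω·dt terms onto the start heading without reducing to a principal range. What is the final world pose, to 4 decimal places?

step 1: θ'=2.8562 (R=-4.0000) → pose (-2.7977, -1.5098, 2.8562)
step 2: θ'=3.8562 (R=3.0000) → pose (-5.6083, -2.1224, 3.8562)
step 3: θ'=3.2312 (R=1.2000) → pose (-4.9293, -1.8336, 3.2312)
step 4: θ'=4.4812 (R=0.5000) → pose (-5.3713, -2.2170, 4.4812)
step 5: θ'=1.9812 (R=-0.4000) → pose (-6.1274, -2.2850, 1.9812)
step 6: θ'=1.9812 (straight) → pose (-7.7233, 1.3829, 1.9812)

(-7.7233, 1.3829, 1.9812)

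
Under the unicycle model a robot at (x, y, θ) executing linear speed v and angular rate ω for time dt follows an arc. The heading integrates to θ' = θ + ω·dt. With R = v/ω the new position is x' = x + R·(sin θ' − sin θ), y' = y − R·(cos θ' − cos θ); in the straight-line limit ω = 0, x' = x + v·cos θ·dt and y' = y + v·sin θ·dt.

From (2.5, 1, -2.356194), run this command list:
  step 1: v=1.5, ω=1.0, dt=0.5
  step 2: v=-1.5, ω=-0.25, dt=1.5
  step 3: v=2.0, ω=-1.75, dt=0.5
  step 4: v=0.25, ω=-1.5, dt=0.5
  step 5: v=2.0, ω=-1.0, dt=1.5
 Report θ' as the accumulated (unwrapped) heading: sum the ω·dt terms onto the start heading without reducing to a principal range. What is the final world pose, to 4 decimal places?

(1.8739, 4.6638, -5.3562)

step 1: θ'=-1.8562 (R=1.5000) → pose (2.1213, 0.3616, -1.8562)
step 2: θ'=-2.2312 (R=6.0000) → pose (3.1401, 2.3530, -2.2312)
step 3: θ'=-3.1062 (R=-1.1429) → pose (2.2780, 1.9119, -3.1062)
step 4: θ'=-3.8562 (R=-0.1667) → pose (2.1629, 1.9526, -3.8562)
step 5: θ'=-5.3562 (R=-2.0000) → pose (1.8739, 4.6638, -5.3562)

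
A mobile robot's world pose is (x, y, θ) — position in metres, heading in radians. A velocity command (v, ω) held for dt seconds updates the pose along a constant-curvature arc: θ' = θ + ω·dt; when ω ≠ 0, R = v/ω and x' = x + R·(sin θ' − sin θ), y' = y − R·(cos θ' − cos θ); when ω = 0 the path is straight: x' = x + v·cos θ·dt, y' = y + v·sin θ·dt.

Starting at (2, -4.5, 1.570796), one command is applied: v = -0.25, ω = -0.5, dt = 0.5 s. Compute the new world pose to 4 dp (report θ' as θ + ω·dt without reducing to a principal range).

θ' = 1.5708 + -0.5·0.5 = 1.3208
R = v/ω = -0.25/-0.5 = 0.5000
x' = 2 + 0.5000·(sin 1.3208 − sin 1.5708) = 1.9845
y' = -4.5 − 0.5000·(cos 1.3208 − cos 1.5708) = -4.6237

(1.9845, -4.6237, 1.3208)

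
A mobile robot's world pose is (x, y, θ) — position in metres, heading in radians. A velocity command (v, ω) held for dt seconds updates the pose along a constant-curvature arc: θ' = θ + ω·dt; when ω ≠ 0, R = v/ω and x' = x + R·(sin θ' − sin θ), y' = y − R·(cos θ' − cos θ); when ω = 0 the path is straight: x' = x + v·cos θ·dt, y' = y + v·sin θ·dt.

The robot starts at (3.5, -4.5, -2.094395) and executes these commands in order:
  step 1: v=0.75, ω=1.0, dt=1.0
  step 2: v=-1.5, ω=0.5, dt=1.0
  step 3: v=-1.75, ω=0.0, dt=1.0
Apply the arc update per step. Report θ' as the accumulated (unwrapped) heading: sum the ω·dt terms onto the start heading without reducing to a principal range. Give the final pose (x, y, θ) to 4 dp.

step 1: θ'=-1.0944 (R=0.7500) → pose (3.4830, -5.2189, -1.0944)
step 2: θ'=-0.5944 (R=-3.0000) → pose (2.4971, -4.1092, -0.5944)
step 3: θ'=-0.5944 (straight) → pose (1.0472, -3.1292, -0.5944)

(1.0472, -3.1292, -0.5944)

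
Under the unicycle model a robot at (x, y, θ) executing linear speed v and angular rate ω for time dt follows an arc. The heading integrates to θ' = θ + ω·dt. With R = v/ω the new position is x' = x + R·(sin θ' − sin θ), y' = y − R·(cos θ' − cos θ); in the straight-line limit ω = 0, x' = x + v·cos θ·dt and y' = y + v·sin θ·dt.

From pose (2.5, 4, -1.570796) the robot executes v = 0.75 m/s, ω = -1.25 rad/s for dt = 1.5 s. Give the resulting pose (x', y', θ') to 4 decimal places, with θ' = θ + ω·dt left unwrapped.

(1.7203, 3.4275, -3.4458)

θ' = -1.5708 + -1.25·1.5 = -3.4458
R = v/ω = 0.75/-1.25 = -0.6000
x' = 2.5 + -0.6000·(sin -3.4458 − sin -1.5708) = 1.7203
y' = 4 − -0.6000·(cos -3.4458 − cos -1.5708) = 3.4275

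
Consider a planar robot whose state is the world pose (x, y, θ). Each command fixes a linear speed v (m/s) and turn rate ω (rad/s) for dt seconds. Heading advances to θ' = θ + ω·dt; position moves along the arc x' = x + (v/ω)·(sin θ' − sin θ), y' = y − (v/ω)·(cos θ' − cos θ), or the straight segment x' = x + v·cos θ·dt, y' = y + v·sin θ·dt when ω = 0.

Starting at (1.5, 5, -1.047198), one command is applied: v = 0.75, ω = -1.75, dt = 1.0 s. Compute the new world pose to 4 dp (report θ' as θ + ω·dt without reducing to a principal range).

(1.2735, 4.3823, -2.7972)

θ' = -1.0472 + -1.75·1.0 = -2.7972
R = v/ω = 0.75/-1.75 = -0.4286
x' = 1.5 + -0.4286·(sin -2.7972 − sin -1.0472) = 1.2735
y' = 5 − -0.4286·(cos -2.7972 − cos -1.0472) = 4.3823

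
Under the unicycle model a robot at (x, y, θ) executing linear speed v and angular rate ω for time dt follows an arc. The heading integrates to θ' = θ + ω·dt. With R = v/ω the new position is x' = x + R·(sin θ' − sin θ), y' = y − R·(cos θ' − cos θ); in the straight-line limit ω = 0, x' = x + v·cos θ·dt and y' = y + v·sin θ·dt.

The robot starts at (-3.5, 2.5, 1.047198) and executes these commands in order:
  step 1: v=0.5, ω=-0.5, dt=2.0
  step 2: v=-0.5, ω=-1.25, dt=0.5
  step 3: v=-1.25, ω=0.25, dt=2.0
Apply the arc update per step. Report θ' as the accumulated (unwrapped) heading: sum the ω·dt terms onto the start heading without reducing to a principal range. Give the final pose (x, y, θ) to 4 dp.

step 1: θ'=0.0472 (R=-1.0000) → pose (-2.6812, 2.9989, 0.0472)
step 2: θ'=-0.5778 (R=0.4000) → pose (-2.9185, 3.0634, -0.5778)
step 3: θ'=-0.0778 (R=-5.0000) → pose (-5.2608, 3.8599, -0.0778)

(-5.2608, 3.8599, -0.0778)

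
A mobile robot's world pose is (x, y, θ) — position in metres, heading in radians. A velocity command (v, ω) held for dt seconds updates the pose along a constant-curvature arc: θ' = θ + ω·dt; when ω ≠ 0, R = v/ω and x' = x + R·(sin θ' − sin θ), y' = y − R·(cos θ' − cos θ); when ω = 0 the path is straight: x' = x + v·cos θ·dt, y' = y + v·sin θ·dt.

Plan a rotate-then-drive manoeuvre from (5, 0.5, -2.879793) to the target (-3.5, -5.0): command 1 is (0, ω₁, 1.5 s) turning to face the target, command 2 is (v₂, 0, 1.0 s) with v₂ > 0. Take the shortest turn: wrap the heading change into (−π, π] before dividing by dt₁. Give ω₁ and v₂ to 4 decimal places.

ω₁ = 0.2083, v₂ = 10.1242

heading to target = atan2(-5−0.5, -3.5−5) = -2.5673
Δθ = wrap(-2.5673 − -2.8798) = 0.3125; ω₁ = Δθ/dt₁ = 0.2083
distance = √((-3.5−5)² + (-5−0.5)²) = 10.1242; v₂ = distance/dt₂ = 10.1242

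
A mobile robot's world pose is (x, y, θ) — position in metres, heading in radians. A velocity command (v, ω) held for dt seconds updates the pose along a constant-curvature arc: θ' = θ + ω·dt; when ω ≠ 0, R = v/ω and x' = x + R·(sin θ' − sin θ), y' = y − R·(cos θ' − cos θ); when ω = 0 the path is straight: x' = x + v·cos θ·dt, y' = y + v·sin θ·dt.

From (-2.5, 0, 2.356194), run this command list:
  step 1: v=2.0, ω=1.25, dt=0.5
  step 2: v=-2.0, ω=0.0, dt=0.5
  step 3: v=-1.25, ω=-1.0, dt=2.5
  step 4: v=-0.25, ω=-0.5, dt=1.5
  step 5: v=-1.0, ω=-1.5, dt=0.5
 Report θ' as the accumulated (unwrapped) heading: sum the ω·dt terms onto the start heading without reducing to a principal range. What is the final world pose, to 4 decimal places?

(-2.7646, -1.7993, -1.0188)

step 1: θ'=2.9812 (R=1.6000) → pose (-3.3758, 0.4481, 2.9812)
step 2: θ'=2.9812 (straight) → pose (-2.3887, 0.2884, 2.9812)
step 3: θ'=0.4812 (R=1.2500) → pose (-2.0098, -2.0536, 0.4812)
step 4: θ'=-0.2688 (R=0.5000) → pose (-2.3740, -2.0925, -0.2688)
step 5: θ'=-1.0188 (R=0.6667) → pose (-2.7646, -1.7993, -1.0188)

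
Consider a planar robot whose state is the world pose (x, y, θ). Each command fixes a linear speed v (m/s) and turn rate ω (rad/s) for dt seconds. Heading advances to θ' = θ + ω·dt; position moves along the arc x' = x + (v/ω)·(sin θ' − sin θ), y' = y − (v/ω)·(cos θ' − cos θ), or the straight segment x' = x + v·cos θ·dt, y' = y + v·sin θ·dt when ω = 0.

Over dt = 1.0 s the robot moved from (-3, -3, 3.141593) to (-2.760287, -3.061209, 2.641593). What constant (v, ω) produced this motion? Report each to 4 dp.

v = -0.2500, ω = -0.5000

Δθ = 2.641593 − 3.141593 = -0.500000
ω = Δθ/dt = -0.500000/1.0 = -0.5000
R = Δx/(sin θ' − sin θ) = 0.5000
v = R·ω = 0.5000·-0.5000 = -0.2500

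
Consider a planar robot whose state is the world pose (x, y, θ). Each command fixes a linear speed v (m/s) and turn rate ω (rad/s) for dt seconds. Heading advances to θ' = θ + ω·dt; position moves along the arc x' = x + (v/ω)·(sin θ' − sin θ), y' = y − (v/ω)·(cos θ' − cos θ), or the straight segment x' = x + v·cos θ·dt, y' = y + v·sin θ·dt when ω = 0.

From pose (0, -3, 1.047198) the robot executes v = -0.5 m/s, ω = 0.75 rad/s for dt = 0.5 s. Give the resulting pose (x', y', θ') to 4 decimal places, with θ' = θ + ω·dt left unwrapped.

θ' = 1.0472 + 0.75·0.5 = 1.4222
R = v/ω = -0.5/0.75 = -0.6667
x' = 0 + -0.6667·(sin 1.4222 − sin 1.0472) = -0.0820
y' = -3 − -0.6667·(cos 1.4222 − cos 1.0472) = -3.2346

(-0.0820, -3.2346, 1.4222)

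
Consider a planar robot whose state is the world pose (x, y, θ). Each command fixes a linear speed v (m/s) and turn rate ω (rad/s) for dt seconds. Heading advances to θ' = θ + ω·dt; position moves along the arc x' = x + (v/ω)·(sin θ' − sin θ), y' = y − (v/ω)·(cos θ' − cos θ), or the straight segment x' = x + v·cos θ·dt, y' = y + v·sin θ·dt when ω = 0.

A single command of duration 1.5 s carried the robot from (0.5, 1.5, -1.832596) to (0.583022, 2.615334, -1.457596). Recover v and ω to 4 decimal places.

Δθ = -1.457596 − -1.832596 = 0.375000
ω = Δθ/dt = 0.375000/1.5 = 0.2500
R = −Δy/(cos θ' − cos θ) = -3.0000
v = R·ω = -3.0000·0.2500 = -0.7500

v = -0.7500, ω = 0.2500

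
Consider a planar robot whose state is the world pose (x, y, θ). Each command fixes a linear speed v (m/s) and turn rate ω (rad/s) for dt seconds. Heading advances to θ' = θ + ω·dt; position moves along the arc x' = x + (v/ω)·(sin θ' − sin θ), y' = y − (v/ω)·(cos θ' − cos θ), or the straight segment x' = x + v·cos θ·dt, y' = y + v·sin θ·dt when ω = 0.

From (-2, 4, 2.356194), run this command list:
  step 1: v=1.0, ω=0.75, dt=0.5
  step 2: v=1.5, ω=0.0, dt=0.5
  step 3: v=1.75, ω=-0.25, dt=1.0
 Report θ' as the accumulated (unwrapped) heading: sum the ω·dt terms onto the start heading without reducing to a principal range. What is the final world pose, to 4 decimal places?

step 1: θ'=2.7312 (R=1.3333) → pose (-2.4108, 4.2798, 2.7312)
step 2: θ'=2.7312 (straight) → pose (-3.0986, 4.5790, 2.7312)
step 3: θ'=2.4812 (R=-7.0000) → pose (-4.5998, 5.4695, 2.4812)

(-4.5998, 5.4695, 2.4812)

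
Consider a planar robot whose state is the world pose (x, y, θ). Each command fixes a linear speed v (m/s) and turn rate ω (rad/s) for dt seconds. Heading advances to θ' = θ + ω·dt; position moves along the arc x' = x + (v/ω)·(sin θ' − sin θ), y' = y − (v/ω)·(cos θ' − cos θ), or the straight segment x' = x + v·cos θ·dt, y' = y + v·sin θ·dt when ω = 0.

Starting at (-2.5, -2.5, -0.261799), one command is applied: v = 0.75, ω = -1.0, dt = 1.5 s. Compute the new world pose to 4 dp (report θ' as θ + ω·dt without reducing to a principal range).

θ' = -0.2618 + -1.0·1.5 = -1.7618
R = v/ω = 0.75/-1.0 = -0.7500
x' = -2.5 + -0.7500·(sin -1.7618 − sin -0.2618) = -1.9578
y' = -2.5 − -0.7500·(cos -1.7618 − cos -0.2618) = -3.3668

(-1.9578, -3.3668, -1.7618)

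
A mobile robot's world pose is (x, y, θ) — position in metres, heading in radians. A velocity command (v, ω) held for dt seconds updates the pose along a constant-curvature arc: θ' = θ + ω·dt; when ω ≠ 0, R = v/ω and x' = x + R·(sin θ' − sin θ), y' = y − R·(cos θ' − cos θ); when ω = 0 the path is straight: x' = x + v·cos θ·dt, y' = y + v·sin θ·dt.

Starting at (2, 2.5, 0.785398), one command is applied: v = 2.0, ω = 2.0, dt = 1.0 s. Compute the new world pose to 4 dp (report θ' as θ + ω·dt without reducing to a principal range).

(1.6416, 4.1443, 2.7854)

θ' = 0.7854 + 2.0·1.0 = 2.7854
R = v/ω = 2.0/2.0 = 1.0000
x' = 2 + 1.0000·(sin 2.7854 − sin 0.7854) = 1.6416
y' = 2.5 − 1.0000·(cos 2.7854 − cos 0.7854) = 4.1443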